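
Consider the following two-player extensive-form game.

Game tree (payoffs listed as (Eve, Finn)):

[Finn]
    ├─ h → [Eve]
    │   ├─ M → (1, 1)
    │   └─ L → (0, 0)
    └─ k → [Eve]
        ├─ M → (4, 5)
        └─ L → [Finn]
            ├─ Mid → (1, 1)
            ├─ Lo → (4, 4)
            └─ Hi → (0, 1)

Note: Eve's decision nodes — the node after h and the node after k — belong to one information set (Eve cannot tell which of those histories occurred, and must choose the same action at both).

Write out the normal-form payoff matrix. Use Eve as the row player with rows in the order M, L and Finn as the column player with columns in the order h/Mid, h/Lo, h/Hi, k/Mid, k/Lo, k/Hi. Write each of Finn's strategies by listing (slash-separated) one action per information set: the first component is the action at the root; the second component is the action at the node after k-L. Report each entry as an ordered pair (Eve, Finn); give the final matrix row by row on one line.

Row M: h/Mid→(1,1), h/Lo→(1,1), h/Hi→(1,1), k/Mid→(4,5), k/Lo→(4,5), k/Hi→(4,5)
Row L: h/Mid→(0,0), h/Lo→(0,0), h/Hi→(0,0), k/Mid→(1,1), k/Lo→(4,4), k/Hi→(0,1)

M: (1,1) (1,1) (1,1) (4,5) (4,5) (4,5) | L: (0,0) (0,0) (0,0) (1,1) (4,4) (0,1)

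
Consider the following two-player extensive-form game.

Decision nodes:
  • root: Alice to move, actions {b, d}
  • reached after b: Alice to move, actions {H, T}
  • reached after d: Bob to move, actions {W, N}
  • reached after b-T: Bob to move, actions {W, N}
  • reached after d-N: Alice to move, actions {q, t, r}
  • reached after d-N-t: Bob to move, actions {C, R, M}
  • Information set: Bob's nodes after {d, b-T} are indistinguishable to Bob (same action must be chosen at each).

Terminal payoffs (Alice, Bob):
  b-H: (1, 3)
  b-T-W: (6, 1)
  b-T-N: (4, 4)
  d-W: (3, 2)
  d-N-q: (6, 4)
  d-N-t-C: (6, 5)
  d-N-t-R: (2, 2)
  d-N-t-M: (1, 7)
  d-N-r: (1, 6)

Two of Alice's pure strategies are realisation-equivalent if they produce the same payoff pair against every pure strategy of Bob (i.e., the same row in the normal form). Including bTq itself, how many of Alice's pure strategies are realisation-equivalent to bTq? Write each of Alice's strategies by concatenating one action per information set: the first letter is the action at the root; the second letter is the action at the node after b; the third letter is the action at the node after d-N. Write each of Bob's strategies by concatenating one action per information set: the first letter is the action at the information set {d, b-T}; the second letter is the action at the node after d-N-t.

Row for bTq (columns WC, WR, WM, NC, NR, NM): (6,1) (6,1) (6,1) (4,4) (4,4) (4,4).
Under bTq, Alice's choice at the node after d-N can never be reached regardless of what Bob does, so varying those choices leaves every outcome unchanged.
Holding the reachable choices fixed and varying the unreachable one freely already gives 3 equivalent strategies.
No other strategy reproduces this row, so those 3 are the full class: bTq, bTt, bTr.

3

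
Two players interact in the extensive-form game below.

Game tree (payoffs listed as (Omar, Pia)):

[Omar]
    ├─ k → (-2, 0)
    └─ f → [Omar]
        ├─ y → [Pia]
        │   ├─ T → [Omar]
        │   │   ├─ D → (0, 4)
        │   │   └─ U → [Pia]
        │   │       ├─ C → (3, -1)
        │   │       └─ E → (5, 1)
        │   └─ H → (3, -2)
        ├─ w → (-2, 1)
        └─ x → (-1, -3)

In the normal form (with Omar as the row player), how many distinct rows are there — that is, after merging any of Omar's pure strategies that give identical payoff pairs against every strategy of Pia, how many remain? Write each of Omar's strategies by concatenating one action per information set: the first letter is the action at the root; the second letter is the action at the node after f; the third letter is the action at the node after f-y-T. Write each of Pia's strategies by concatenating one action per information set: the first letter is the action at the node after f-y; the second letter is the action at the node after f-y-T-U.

5

Omar has 12 pure strategies: kyD, kyU, kwD, kwU, kxD, kxU, fyD, fyU, fwD, fwU, fxD, fxU. Columns: TC, TE, HC, HE.
{kyD, kyU, kwD, kwU, kxD, kxU} → row (-2,0) (-2,0) (-2,0) (-2,0)
{fyD} → row (0,4) (0,4) (3,-2) (3,-2)
{fyU} → row (3,-1) (5,1) (3,-2) (3,-2)
{fwD, fwU} → row (-2,1) (-2,1) (-2,1) (-2,1)
{fxD, fxU} → row (-1,-3) (-1,-3) (-1,-3) (-1,-3)
That's 5 distinct rows out of 12 strategies.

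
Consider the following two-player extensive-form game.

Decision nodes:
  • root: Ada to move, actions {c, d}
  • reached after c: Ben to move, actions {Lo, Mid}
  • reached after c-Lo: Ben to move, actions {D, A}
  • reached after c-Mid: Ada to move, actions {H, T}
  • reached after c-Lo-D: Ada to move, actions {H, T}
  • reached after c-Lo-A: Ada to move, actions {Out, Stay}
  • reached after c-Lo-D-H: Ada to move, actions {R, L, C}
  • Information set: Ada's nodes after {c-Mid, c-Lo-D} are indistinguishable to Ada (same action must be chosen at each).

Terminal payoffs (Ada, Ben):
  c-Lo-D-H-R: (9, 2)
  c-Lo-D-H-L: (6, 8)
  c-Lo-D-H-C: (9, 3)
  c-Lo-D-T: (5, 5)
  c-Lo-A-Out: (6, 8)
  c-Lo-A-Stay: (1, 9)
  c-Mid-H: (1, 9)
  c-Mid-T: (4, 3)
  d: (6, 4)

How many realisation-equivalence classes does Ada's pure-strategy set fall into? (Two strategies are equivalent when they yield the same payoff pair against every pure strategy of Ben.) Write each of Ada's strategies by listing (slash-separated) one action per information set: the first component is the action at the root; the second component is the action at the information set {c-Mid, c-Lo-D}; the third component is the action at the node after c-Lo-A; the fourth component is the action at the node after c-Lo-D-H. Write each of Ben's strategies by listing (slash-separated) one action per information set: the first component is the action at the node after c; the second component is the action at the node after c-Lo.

9

Ada has 24 pure strategies: c/H/Out/R, c/H/Out/L, c/H/Out/C, c/H/Stay/R, c/H/Stay/L, c/H/Stay/C, c/T/Out/R, c/T/Out/L, c/T/Out/C, c/T/Stay/R, c/T/Stay/L, c/T/Stay/C, d/H/Out/R, d/H/Out/L, d/H/Out/C, d/H/Stay/R, d/H/Stay/L, d/H/Stay/C, d/T/Out/R, d/T/Out/L, d/T/Out/C, d/T/Stay/R, d/T/Stay/L, d/T/Stay/C. Columns: Lo/D, Lo/A, Mid/D, Mid/A.
{c/H/Out/R} → row (9,2) (6,8) (1,9) (1,9)
{c/H/Out/L} → row (6,8) (6,8) (1,9) (1,9)
{c/H/Out/C} → row (9,3) (6,8) (1,9) (1,9)
{c/H/Stay/R} → row (9,2) (1,9) (1,9) (1,9)
{c/H/Stay/L} → row (6,8) (1,9) (1,9) (1,9)
{c/H/Stay/C} → row (9,3) (1,9) (1,9) (1,9)
{c/T/Out/R, c/T/Out/L, c/T/Out/C} → row (5,5) (6,8) (4,3) (4,3)
{c/T/Stay/R, c/T/Stay/L, c/T/Stay/C} → row (5,5) (1,9) (4,3) (4,3)
{d/H/Out/R, d/H/Out/L, d/H/Out/C, d/H/Stay/R, d/H/Stay/L, d/H/Stay/C, d/T/Out/R, d/T/Out/L, d/T/Out/C, d/T/Stay/R, d/T/Stay/L, d/T/Stay/C} → row (6,4) (6,4) (6,4) (6,4)
That's 9 distinct rows out of 24 strategies.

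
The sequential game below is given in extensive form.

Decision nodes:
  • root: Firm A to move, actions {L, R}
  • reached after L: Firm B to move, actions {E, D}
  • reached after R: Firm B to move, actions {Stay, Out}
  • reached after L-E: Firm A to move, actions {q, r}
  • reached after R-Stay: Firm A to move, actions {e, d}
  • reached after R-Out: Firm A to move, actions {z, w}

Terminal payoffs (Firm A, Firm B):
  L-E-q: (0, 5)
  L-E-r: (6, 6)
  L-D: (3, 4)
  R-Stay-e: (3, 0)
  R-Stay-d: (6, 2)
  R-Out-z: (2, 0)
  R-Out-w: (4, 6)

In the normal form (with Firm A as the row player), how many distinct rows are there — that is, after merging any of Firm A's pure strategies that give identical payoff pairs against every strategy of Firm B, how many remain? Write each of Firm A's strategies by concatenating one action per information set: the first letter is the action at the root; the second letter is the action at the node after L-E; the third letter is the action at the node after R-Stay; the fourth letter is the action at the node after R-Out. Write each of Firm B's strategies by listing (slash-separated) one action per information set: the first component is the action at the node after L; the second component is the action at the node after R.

6

Firm A has 16 pure strategies: Lqez, Lqew, Lqdz, Lqdw, Lrez, Lrew, Lrdz, Lrdw, Rqez, Rqew, Rqdz, Rqdw, Rrez, Rrew, Rrdz, Rrdw. Columns: E/Stay, E/Out, D/Stay, D/Out.
{Lqez, Lqew, Lqdz, Lqdw} → row (0,5) (0,5) (3,4) (3,4)
{Lrez, Lrew, Lrdz, Lrdw} → row (6,6) (6,6) (3,4) (3,4)
{Rqez, Rrez} → row (3,0) (2,0) (3,0) (2,0)
{Rqew, Rrew} → row (3,0) (4,6) (3,0) (4,6)
{Rqdz, Rrdz} → row (6,2) (2,0) (6,2) (2,0)
{Rqdw, Rrdw} → row (6,2) (4,6) (6,2) (4,6)
That's 6 distinct rows out of 16 strategies.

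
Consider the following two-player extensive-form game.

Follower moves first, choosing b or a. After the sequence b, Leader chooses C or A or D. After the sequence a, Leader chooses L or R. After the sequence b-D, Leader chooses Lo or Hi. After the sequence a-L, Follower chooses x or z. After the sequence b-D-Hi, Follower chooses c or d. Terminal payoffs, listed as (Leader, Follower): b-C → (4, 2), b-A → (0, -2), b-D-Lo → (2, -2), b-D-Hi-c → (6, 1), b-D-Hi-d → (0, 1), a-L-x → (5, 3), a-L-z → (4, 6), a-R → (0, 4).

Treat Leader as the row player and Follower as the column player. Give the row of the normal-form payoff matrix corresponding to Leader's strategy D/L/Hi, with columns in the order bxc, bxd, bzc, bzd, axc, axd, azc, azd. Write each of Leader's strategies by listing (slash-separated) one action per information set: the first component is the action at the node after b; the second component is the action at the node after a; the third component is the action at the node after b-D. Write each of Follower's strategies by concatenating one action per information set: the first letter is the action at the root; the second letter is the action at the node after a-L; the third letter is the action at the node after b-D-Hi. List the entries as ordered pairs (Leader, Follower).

(6,1) (0,1) (6,1) (0,1) (5,3) (5,3) (4,6) (4,6)

vs bxc: Follower plays b → Leader plays D at [b] → Leader plays Hi at [b-D] → Follower plays c at [b-D-Hi] → (6, 1)
vs bxd: Follower plays b → Leader plays D at [b] → Leader plays Hi at [b-D] → Follower plays d at [b-D-Hi] → (0, 1)
vs bzc: Follower plays b → Leader plays D at [b] → Leader plays Hi at [b-D] → Follower plays c at [b-D-Hi] → (6, 1)
vs bzd: Follower plays b → Leader plays D at [b] → Leader plays Hi at [b-D] → Follower plays d at [b-D-Hi] → (0, 1)
vs axc: Follower plays a → Leader plays L at [a] → Follower plays x at [a-L] → (5, 3)
vs axd: Follower plays a → Leader plays L at [a] → Follower plays x at [a-L] → (5, 3)
vs azc: Follower plays a → Leader plays L at [a] → Follower plays z at [a-L] → (4, 6)
vs azd: Follower plays a → Leader plays L at [a] → Follower plays z at [a-L] → (4, 6)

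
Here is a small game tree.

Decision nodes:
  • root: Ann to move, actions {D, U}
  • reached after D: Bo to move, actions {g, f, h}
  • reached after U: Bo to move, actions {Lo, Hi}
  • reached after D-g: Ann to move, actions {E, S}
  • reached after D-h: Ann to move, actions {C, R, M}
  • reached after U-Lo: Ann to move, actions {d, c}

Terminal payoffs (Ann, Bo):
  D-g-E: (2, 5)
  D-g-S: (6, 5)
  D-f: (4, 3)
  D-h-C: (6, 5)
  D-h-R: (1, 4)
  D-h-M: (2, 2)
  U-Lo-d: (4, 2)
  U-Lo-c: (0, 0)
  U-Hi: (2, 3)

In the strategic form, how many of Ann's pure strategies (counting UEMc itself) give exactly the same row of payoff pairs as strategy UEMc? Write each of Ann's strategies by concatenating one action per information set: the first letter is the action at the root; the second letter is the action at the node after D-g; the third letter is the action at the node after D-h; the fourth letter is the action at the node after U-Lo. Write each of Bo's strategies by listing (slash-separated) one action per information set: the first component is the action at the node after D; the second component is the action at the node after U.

6

Row for UEMc (columns g/Lo, g/Hi, f/Lo, f/Hi, h/Lo, h/Hi): (0,0) (2,3) (0,0) (2,3) (0,0) (2,3).
Under UEMc, Ann's choice at the node after D-g and at the node after D-h can never be reached regardless of what Bo does, so varying those choices leaves every outcome unchanged.
Holding the reachable choices fixed and varying the unreachable ones freely already gives 2 × 3 = 6 equivalent strategies.
No other strategy reproduces this row, so those 6 are the full class: UECc, UERc, UEMc, USCc, USRc, USMc.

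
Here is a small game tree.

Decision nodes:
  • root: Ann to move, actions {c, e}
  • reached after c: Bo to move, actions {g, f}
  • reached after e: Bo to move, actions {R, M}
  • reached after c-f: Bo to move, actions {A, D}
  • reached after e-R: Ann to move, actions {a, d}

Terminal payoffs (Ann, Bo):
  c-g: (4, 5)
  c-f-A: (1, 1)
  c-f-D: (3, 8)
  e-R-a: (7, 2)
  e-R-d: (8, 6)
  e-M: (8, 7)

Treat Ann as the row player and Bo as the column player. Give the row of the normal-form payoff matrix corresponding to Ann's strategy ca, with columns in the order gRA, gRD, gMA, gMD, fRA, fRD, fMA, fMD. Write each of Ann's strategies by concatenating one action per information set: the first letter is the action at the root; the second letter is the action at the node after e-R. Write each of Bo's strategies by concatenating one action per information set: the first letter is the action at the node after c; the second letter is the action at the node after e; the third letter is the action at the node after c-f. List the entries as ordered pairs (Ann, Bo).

vs gRA: Ann plays c → Bo plays g at [c] → (4, 5)
vs gRD: Ann plays c → Bo plays g at [c] → (4, 5)
vs gMA: Ann plays c → Bo plays g at [c] → (4, 5)
vs gMD: Ann plays c → Bo plays g at [c] → (4, 5)
vs fRA: Ann plays c → Bo plays f at [c] → Bo plays A at [c-f] → (1, 1)
vs fRD: Ann plays c → Bo plays f at [c] → Bo plays D at [c-f] → (3, 8)
vs fMA: Ann plays c → Bo plays f at [c] → Bo plays A at [c-f] → (1, 1)
vs fMD: Ann plays c → Bo plays f at [c] → Bo plays D at [c-f] → (3, 8)

(4,5) (4,5) (4,5) (4,5) (1,1) (3,8) (1,1) (3,8)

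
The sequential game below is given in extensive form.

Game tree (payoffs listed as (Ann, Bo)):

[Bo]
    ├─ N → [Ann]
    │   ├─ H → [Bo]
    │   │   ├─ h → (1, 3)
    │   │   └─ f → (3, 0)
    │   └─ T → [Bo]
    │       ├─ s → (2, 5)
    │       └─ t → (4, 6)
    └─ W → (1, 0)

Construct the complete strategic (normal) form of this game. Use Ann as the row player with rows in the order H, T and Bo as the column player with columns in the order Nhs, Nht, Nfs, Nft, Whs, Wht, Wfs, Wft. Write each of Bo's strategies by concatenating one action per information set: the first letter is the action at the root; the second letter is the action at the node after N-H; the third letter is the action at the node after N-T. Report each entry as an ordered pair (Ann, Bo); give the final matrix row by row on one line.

H: (1,3) (1,3) (3,0) (3,0) (1,0) (1,0) (1,0) (1,0) | T: (2,5) (4,6) (2,5) (4,6) (1,0) (1,0) (1,0) (1,0)

          Nhs      Nht      Nfs      Nft      Whs      Wht      Wfs      Wft
   H    (1,3)    (1,3)    (3,0)    (3,0)    (1,0)    (1,0)    (1,0)    (1,0)
   T    (2,5)    (4,6)    (2,5)    (4,6)    (1,0)    (1,0)    (1,0)    (1,0)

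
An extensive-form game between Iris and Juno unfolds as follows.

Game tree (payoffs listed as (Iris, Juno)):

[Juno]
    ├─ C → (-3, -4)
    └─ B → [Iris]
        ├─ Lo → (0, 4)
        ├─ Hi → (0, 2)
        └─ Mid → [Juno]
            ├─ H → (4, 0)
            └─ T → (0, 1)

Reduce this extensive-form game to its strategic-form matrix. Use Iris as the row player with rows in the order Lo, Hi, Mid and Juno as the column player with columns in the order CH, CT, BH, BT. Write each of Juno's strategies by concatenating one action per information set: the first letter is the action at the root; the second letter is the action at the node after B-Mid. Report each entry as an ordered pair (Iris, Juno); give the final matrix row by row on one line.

Lo: (-3,-4) (-3,-4) (0,4) (0,4) | Hi: (-3,-4) (-3,-4) (0,2) (0,2) | Mid: (-3,-4) (-3,-4) (4,0) (0,1)

           CH       CT       BH       BT
  Lo  (-3,-4)  (-3,-4)    (0,4)    (0,4)
  Hi  (-3,-4)  (-3,-4)    (0,2)    (0,2)
 Mid  (-3,-4)  (-3,-4)    (4,0)    (0,1)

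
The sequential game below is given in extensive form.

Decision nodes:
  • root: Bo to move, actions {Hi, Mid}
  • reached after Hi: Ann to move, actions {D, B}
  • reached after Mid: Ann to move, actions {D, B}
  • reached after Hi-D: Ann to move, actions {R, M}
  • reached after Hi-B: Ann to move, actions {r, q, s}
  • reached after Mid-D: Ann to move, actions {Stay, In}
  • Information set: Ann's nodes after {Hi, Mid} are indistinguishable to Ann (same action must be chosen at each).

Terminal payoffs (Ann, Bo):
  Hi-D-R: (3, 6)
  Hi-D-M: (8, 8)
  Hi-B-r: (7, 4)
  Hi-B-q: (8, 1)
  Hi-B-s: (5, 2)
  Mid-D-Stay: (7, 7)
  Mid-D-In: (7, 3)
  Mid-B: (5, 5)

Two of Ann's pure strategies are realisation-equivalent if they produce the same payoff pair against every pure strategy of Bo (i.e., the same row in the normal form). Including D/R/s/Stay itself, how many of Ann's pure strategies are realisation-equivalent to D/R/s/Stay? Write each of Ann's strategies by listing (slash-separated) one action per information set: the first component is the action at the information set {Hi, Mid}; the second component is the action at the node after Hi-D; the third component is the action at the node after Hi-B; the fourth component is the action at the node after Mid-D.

3

Row for D/R/s/Stay (columns Hi, Mid): (3,6) (7,7).
Under D/R/s/Stay, Ann's choice at the node after Hi-B can never be reached regardless of what Bo does, so varying those choices leaves every outcome unchanged.
Holding the reachable choices fixed and varying the unreachable one freely already gives 3 equivalent strategies.
No other strategy reproduces this row, so those 3 are the full class: D/R/r/Stay, D/R/q/Stay, D/R/s/Stay.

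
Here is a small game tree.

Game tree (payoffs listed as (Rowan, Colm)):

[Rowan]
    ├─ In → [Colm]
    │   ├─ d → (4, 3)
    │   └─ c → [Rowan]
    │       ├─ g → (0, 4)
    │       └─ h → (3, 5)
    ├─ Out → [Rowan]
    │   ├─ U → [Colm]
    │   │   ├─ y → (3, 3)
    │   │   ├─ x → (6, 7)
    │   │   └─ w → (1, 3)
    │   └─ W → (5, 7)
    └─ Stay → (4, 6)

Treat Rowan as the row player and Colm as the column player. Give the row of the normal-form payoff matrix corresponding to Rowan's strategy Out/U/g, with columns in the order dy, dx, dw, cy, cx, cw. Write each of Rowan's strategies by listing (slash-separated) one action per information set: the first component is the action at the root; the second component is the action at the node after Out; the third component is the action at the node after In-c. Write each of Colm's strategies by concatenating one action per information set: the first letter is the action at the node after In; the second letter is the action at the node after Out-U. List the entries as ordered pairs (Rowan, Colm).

vs dy: Rowan plays Out → Rowan plays U at [Out] → Colm plays y at [Out-U] → (3, 3)
vs dx: Rowan plays Out → Rowan plays U at [Out] → Colm plays x at [Out-U] → (6, 7)
vs dw: Rowan plays Out → Rowan plays U at [Out] → Colm plays w at [Out-U] → (1, 3)
vs cy: Rowan plays Out → Rowan plays U at [Out] → Colm plays y at [Out-U] → (3, 3)
vs cx: Rowan plays Out → Rowan plays U at [Out] → Colm plays x at [Out-U] → (6, 7)
vs cw: Rowan plays Out → Rowan plays U at [Out] → Colm plays w at [Out-U] → (1, 3)

(3,3) (6,7) (1,3) (3,3) (6,7) (1,3)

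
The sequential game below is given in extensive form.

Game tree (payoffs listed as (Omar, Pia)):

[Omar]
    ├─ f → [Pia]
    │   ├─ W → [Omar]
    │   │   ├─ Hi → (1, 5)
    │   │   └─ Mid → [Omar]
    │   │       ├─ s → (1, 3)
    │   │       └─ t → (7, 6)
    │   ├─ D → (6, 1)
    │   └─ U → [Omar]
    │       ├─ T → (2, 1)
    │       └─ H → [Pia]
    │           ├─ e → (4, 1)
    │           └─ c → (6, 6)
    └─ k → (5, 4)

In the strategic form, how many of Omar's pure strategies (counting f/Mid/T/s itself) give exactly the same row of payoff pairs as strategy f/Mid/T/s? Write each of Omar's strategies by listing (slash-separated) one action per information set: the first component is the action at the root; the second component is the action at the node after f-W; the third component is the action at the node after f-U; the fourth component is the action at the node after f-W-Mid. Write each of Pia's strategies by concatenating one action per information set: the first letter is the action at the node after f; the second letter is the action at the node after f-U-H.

Row for f/Mid/T/s (columns We, Wc, De, Dc, Ue, Uc): (1,3) (1,3) (6,1) (6,1) (2,1) (2,1).
Every one of Omar's information sets is on the play path for some reply by Pia when Omar follows f/Mid/T/s.
Changing the action at any of them therefore changes at least one column, so only f/Mid/T/s itself gives this row.

1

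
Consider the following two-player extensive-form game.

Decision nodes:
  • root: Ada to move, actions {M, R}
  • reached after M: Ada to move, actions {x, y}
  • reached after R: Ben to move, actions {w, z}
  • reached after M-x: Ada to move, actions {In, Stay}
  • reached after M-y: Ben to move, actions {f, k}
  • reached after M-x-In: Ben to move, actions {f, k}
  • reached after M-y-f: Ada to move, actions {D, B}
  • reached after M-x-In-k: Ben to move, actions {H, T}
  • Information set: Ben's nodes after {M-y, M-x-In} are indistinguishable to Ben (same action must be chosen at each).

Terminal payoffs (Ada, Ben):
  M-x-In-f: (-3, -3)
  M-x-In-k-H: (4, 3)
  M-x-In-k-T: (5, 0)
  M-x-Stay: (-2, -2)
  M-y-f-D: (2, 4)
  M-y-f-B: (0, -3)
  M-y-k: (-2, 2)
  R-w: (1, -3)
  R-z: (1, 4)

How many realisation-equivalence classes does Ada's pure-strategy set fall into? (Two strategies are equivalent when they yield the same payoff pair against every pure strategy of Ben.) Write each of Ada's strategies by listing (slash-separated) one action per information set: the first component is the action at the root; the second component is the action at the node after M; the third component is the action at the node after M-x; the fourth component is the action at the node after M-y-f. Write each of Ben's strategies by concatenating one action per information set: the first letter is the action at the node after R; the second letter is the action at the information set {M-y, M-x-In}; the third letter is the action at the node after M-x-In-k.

Ada has 16 pure strategies: M/x/In/D, M/x/In/B, M/x/Stay/D, M/x/Stay/B, M/y/In/D, M/y/In/B, M/y/Stay/D, M/y/Stay/B, R/x/In/D, R/x/In/B, R/x/Stay/D, R/x/Stay/B, R/y/In/D, R/y/In/B, R/y/Stay/D, R/y/Stay/B. Columns: wfH, wfT, wkH, wkT, zfH, zfT, zkH, zkT.
{M/x/In/D, M/x/In/B} → row (-3,-3) (-3,-3) (4,3) (5,0) (-3,-3) (-3,-3) (4,3) (5,0)
{M/x/Stay/D, M/x/Stay/B} → row (-2,-2) (-2,-2) (-2,-2) (-2,-2) (-2,-2) (-2,-2) (-2,-2) (-2,-2)
{M/y/In/D, M/y/Stay/D} → row (2,4) (2,4) (-2,2) (-2,2) (2,4) (2,4) (-2,2) (-2,2)
{M/y/In/B, M/y/Stay/B} → row (0,-3) (0,-3) (-2,2) (-2,2) (0,-3) (0,-3) (-2,2) (-2,2)
{R/x/In/D, R/x/In/B, R/x/Stay/D, R/x/Stay/B, R/y/In/D, R/y/In/B, R/y/Stay/D, R/y/Stay/B} → row (1,-3) (1,-3) (1,-3) (1,-3) (1,4) (1,4) (1,4) (1,4)
That's 5 distinct rows out of 16 strategies.

5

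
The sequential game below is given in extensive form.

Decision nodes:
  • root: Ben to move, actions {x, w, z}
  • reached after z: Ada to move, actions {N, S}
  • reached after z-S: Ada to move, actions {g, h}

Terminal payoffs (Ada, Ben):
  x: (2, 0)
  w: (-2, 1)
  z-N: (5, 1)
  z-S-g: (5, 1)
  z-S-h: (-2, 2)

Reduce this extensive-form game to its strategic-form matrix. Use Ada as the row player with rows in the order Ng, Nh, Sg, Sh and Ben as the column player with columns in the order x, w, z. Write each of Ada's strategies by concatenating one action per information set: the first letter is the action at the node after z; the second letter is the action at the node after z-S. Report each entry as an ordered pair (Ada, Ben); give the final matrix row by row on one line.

Row Ng: x→(2,0), w→(-2,1), z→(5,1)
Row Nh: x→(2,0), w→(-2,1), z→(5,1)
Row Sg: x→(2,0), w→(-2,1), z→(5,1)
Row Sh: x→(2,0), w→(-2,1), z→(-2,2)

Ng: (2,0) (-2,1) (5,1) | Nh: (2,0) (-2,1) (5,1) | Sg: (2,0) (-2,1) (5,1) | Sh: (2,0) (-2,1) (-2,2)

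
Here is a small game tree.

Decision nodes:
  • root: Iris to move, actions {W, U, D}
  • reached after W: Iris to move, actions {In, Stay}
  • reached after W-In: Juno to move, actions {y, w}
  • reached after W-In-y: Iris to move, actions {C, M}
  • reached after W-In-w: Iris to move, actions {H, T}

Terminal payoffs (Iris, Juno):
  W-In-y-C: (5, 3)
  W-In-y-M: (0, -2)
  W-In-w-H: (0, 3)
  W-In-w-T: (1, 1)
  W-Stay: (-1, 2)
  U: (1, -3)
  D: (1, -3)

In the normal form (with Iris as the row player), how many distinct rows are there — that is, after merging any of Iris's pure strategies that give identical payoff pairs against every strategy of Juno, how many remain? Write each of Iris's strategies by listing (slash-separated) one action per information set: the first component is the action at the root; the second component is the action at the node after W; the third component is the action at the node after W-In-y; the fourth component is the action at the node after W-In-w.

6

Iris has 24 pure strategies: W/In/C/H, W/In/C/T, W/In/M/H, W/In/M/T, W/Stay/C/H, W/Stay/C/T, W/Stay/M/H, W/Stay/M/T, U/In/C/H, U/In/C/T, U/In/M/H, U/In/M/T, U/Stay/C/H, U/Stay/C/T, U/Stay/M/H, U/Stay/M/T, D/In/C/H, D/In/C/T, D/In/M/H, D/In/M/T, D/Stay/C/H, D/Stay/C/T, D/Stay/M/H, D/Stay/M/T. Columns: y, w.
{W/In/C/H} → row (5,3) (0,3)
{W/In/C/T} → row (5,3) (1,1)
{W/In/M/H} → row (0,-2) (0,3)
{W/In/M/T} → row (0,-2) (1,1)
{W/Stay/C/H, W/Stay/C/T, W/Stay/M/H, W/Stay/M/T} → row (-1,2) (-1,2)
{U/In/C/H, U/In/C/T, U/In/M/H, U/In/M/T, U/Stay/C/H, U/Stay/C/T, U/Stay/M/H, U/Stay/M/T, D/In/C/H, D/In/C/T, D/In/M/H, D/In/M/T, D/Stay/C/H, D/Stay/C/T, D/Stay/M/H, D/Stay/M/T} → row (1,-3) (1,-3)
That's 6 distinct rows out of 24 strategies.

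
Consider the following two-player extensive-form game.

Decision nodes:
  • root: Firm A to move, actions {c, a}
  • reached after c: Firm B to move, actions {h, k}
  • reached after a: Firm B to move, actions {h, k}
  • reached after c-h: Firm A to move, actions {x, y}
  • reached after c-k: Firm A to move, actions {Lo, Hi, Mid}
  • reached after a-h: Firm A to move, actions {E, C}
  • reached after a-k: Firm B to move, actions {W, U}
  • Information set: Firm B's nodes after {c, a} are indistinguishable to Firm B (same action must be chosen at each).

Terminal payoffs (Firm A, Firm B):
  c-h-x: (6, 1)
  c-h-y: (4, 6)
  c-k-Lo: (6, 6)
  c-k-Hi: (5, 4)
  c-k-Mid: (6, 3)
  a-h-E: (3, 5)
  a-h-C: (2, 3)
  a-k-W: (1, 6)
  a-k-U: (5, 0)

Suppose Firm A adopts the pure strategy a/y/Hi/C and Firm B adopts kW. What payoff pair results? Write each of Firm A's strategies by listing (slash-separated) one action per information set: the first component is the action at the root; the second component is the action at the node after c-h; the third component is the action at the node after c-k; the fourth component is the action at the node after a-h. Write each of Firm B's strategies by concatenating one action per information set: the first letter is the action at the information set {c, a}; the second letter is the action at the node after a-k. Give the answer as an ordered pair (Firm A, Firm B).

(1, 6)

Trace the play path from the root:
  Firm A plays a
  Firm B plays k at [a]
  Firm B plays W at [a-k]
→ terminal payoff (1, 6).
(Firm A's choice at the node after c-h is never reached on this path, so it doesn't affect the outcome.)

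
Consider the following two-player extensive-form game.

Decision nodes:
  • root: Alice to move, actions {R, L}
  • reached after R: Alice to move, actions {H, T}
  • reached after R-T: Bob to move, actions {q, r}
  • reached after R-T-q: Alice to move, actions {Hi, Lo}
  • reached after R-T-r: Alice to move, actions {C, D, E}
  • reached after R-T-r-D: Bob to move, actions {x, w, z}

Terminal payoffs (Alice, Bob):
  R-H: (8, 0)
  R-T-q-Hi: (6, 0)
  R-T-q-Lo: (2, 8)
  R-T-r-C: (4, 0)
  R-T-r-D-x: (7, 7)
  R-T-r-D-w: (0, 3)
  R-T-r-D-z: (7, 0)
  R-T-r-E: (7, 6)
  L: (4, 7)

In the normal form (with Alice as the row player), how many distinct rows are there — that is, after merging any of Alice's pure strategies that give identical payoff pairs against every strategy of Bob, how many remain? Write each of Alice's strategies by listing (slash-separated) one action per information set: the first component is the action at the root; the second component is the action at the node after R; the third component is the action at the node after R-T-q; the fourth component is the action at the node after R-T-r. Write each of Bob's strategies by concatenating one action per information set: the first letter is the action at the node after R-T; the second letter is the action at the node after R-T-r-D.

8

Alice has 24 pure strategies: R/H/Hi/C, R/H/Hi/D, R/H/Hi/E, R/H/Lo/C, R/H/Lo/D, R/H/Lo/E, R/T/Hi/C, R/T/Hi/D, R/T/Hi/E, R/T/Lo/C, R/T/Lo/D, R/T/Lo/E, L/H/Hi/C, L/H/Hi/D, L/H/Hi/E, L/H/Lo/C, L/H/Lo/D, L/H/Lo/E, L/T/Hi/C, L/T/Hi/D, L/T/Hi/E, L/T/Lo/C, L/T/Lo/D, L/T/Lo/E. Columns: qx, qw, qz, rx, rw, rz.
{R/H/Hi/C, R/H/Hi/D, R/H/Hi/E, R/H/Lo/C, R/H/Lo/D, R/H/Lo/E} → row (8,0) (8,0) (8,0) (8,0) (8,0) (8,0)
{R/T/Hi/C} → row (6,0) (6,0) (6,0) (4,0) (4,0) (4,0)
{R/T/Hi/D} → row (6,0) (6,0) (6,0) (7,7) (0,3) (7,0)
{R/T/Hi/E} → row (6,0) (6,0) (6,0) (7,6) (7,6) (7,6)
{R/T/Lo/C} → row (2,8) (2,8) (2,8) (4,0) (4,0) (4,0)
{R/T/Lo/D} → row (2,8) (2,8) (2,8) (7,7) (0,3) (7,0)
{R/T/Lo/E} → row (2,8) (2,8) (2,8) (7,6) (7,6) (7,6)
{L/H/Hi/C, L/H/Hi/D, L/H/Hi/E, L/H/Lo/C, L/H/Lo/D, L/H/Lo/E, L/T/Hi/C, L/T/Hi/D, L/T/Hi/E, L/T/Lo/C, L/T/Lo/D, L/T/Lo/E} → row (4,7) (4,7) (4,7) (4,7) (4,7) (4,7)
That's 8 distinct rows out of 24 strategies.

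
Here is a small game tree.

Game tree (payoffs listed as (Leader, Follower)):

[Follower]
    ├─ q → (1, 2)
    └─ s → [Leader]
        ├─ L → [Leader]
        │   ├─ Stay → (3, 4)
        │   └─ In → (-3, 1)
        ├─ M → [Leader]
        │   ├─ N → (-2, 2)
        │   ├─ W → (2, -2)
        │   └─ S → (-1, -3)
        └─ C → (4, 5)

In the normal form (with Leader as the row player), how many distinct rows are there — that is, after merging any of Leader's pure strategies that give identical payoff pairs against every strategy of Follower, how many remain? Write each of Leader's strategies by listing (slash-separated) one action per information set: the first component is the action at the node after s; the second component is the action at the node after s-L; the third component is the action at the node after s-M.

Leader has 18 pure strategies: L/Stay/N, L/Stay/W, L/Stay/S, L/In/N, L/In/W, L/In/S, M/Stay/N, M/Stay/W, M/Stay/S, M/In/N, M/In/W, M/In/S, C/Stay/N, C/Stay/W, C/Stay/S, C/In/N, C/In/W, C/In/S. Columns: q, s.
{L/Stay/N, L/Stay/W, L/Stay/S} → row (1,2) (3,4)
{L/In/N, L/In/W, L/In/S} → row (1,2) (-3,1)
{M/Stay/N, M/In/N} → row (1,2) (-2,2)
{M/Stay/W, M/In/W} → row (1,2) (2,-2)
{M/Stay/S, M/In/S} → row (1,2) (-1,-3)
{C/Stay/N, C/Stay/W, C/Stay/S, C/In/N, C/In/W, C/In/S} → row (1,2) (4,5)
That's 6 distinct rows out of 18 strategies.

6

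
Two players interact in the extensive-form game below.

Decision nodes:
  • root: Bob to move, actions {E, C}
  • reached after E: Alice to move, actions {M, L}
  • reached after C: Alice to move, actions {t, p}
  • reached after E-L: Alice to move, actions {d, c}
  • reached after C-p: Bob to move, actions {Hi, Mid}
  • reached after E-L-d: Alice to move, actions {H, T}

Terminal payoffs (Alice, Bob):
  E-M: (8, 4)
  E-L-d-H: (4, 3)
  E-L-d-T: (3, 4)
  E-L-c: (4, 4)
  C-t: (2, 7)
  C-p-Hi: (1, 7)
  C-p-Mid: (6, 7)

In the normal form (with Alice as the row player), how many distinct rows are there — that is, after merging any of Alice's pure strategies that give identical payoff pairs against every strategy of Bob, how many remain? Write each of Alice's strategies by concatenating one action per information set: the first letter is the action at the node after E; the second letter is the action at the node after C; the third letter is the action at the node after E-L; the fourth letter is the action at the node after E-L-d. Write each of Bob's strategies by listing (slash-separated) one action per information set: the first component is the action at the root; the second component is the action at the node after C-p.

Alice has 16 pure strategies: MtdH, MtdT, MtcH, MtcT, MpdH, MpdT, MpcH, MpcT, LtdH, LtdT, LtcH, LtcT, LpdH, LpdT, LpcH, LpcT. Columns: E/Hi, E/Mid, C/Hi, C/Mid.
{MtdH, MtdT, MtcH, MtcT} → row (8,4) (8,4) (2,7) (2,7)
{MpdH, MpdT, MpcH, MpcT} → row (8,4) (8,4) (1,7) (6,7)
{LtdH} → row (4,3) (4,3) (2,7) (2,7)
{LtdT} → row (3,4) (3,4) (2,7) (2,7)
{LtcH, LtcT} → row (4,4) (4,4) (2,7) (2,7)
{LpdH} → row (4,3) (4,3) (1,7) (6,7)
{LpdT} → row (3,4) (3,4) (1,7) (6,7)
{LpcH, LpcT} → row (4,4) (4,4) (1,7) (6,7)
That's 8 distinct rows out of 16 strategies.

8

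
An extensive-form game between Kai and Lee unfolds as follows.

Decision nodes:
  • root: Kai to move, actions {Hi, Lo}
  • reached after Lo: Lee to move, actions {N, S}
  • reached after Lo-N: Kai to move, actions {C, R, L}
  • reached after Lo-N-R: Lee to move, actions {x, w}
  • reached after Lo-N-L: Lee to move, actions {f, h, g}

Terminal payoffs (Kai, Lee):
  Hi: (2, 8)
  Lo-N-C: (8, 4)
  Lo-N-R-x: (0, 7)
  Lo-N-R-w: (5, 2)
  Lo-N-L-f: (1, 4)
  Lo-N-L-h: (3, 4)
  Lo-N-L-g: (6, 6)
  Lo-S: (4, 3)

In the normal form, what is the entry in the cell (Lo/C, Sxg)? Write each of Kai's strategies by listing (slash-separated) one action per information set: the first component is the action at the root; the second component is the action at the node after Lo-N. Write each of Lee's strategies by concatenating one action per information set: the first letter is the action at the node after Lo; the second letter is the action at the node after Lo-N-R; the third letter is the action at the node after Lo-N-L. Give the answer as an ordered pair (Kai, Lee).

Trace the play path from the root:
  Kai plays Lo
  Lee plays S at [Lo]
→ terminal payoff (4, 3).
(Kai's choice at the node after Lo-N is never reached on this path, so it doesn't affect the outcome.)

(4, 3)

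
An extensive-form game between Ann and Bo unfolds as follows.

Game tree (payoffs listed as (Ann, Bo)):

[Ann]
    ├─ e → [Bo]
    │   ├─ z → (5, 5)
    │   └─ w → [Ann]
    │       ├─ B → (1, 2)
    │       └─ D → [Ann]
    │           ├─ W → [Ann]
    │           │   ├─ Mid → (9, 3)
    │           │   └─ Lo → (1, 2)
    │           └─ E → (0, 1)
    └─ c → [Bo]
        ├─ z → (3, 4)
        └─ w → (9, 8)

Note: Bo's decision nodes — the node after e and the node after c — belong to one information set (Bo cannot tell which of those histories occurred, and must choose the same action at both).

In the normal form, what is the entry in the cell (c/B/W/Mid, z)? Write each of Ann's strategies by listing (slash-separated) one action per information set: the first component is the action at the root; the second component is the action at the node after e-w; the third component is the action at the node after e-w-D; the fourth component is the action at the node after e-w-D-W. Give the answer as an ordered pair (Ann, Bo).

(3, 4)

Trace the play path from the root:
  Ann plays c
  Bo plays z at [c]
→ terminal payoff (3, 4).
(Ann's choice at the node after e-w is never reached on this path, so it doesn't affect the outcome.)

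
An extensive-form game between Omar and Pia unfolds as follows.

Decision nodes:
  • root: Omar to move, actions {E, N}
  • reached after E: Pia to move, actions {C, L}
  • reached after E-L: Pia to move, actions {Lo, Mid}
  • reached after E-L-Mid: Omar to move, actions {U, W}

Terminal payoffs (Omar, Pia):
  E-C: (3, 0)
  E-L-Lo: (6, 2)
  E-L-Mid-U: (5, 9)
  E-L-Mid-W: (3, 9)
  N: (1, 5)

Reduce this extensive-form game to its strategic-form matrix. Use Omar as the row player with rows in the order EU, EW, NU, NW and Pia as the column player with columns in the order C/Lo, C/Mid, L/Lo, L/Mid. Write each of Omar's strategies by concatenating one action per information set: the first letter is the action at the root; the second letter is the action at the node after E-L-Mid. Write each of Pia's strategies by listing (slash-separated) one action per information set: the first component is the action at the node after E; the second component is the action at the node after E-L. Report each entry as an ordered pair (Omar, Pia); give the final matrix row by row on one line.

EU: (3,0) (3,0) (6,2) (5,9) | EW: (3,0) (3,0) (6,2) (3,9) | NU: (1,5) (1,5) (1,5) (1,5) | NW: (1,5) (1,5) (1,5) (1,5)

         C/Lo    C/Mid     L/Lo    L/Mid
  EU    (3,0)    (3,0)    (6,2)    (5,9)
  EW    (3,0)    (3,0)    (6,2)    (3,9)
  NU    (1,5)    (1,5)    (1,5)    (1,5)
  NW    (1,5)    (1,5)    (1,5)    (1,5)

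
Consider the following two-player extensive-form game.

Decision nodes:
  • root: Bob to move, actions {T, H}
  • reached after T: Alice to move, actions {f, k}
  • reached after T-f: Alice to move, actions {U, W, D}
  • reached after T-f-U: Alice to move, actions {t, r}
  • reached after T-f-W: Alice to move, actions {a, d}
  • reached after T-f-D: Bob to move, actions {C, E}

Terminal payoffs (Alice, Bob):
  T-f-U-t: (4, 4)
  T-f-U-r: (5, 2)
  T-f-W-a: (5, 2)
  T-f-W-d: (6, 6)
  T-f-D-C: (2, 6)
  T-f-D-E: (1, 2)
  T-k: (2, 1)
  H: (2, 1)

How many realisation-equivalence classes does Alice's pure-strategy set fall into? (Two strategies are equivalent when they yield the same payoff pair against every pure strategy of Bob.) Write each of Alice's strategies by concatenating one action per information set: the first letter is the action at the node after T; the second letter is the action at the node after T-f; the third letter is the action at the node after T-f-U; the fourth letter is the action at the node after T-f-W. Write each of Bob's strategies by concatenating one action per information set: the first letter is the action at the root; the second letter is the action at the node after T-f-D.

Alice has 24 pure strategies: fUta, fUtd, fUra, fUrd, fWta, fWtd, fWra, fWrd, fDta, fDtd, fDra, fDrd, kUta, kUtd, kUra, kUrd, kWta, kWtd, kWra, kWrd, kDta, kDtd, kDra, kDrd. Columns: TC, TE, HC, HE.
{fUta, fUtd} → row (4,4) (4,4) (2,1) (2,1)
{fUra, fUrd, fWta, fWra} → row (5,2) (5,2) (2,1) (2,1)
{fWtd, fWrd} → row (6,6) (6,6) (2,1) (2,1)
{fDta, fDtd, fDra, fDrd} → row (2,6) (1,2) (2,1) (2,1)
{kUta, kUtd, kUra, kUrd, kWta, kWtd, kWra, kWrd, kDta, kDtd, kDra, kDrd} → row (2,1) (2,1) (2,1) (2,1)
That's 5 distinct rows out of 24 strategies.

5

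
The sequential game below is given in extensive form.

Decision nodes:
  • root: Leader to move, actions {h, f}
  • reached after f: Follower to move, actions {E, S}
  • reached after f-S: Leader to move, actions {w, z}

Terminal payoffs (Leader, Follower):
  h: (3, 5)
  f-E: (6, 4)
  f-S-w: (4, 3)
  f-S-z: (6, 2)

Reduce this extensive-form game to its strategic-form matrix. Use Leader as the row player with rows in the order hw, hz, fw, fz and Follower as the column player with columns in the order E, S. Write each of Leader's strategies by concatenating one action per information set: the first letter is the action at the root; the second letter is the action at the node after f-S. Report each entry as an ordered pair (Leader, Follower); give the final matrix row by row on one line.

hw: (3,5) (3,5) | hz: (3,5) (3,5) | fw: (6,4) (4,3) | fz: (6,4) (6,2)

Row hw: E→(3,5), S→(3,5)
Row hz: E→(3,5), S→(3,5)
Row fw: E→(6,4), S→(4,3)
Row fz: E→(6,4), S→(6,2)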